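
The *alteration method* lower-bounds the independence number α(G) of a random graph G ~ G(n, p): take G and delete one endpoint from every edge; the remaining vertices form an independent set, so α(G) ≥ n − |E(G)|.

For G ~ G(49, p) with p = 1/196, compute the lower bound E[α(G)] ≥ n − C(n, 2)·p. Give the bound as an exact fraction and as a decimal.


E[|E(G)|] = C(49, 2)·p = 1176 · (1/196) = 6.
E[α(G)] ≥ n − E[|E(G)|] = 49 − 6 = 43.
Numerically: ≈ 43.000.
(This is only a lower bound; the true E[α(G)] may be larger.)

E[α(G)] ≥ 43 ≈ 43.000.


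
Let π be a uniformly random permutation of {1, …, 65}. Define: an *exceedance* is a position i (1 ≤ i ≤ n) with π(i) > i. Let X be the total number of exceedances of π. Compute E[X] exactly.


Write X = Σ_{i=1}^{65} X_i, where X_i = 1_{π(i) > i}.
For each fixed i, π(i) is uniform over {1, …, 65} (marginal of a uniform permutation), so P[π(i) > i] = (n − i)/n. Summing: Σ_{i=1}^{65} (n − i)/n = (0 + 1 + … + 64)/65 = 65(65 − 1)/(2·65) = (65 − 1)/2.
Hence E[X] = Σ_{i=1}^{65} (65 − i)/65 = 32 ≈ 32.000000.

E[X] = 32 = 32.000000.


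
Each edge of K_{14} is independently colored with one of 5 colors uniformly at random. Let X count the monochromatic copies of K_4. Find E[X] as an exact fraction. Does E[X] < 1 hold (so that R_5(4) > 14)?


E[X] = C(14, 4) · 5^{1 − 6} = 1001 · 5^{−5} = 1001/3125.
As a reduced fraction: E[X] = 1001/3125 ≈ 0.3203.
Is E[X] < 1? YES.
Since E[X] < 1, there exists a 5-coloring of K_{14} with no monochromatic K_4; hence R_5(4) > 14.

E[X] = 1001/3125 ≈ 0.3203; E[X] < 1, so R_5(4) > 14.


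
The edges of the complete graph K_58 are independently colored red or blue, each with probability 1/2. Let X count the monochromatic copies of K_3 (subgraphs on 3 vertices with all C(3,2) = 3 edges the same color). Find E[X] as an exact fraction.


Let X = Σ_S X_S over the C(58, 3) = 30856 subsets S of size 3, where X_S = 1 if the K_3 on S is monochromatic.
For a fixed S, the K_3 on S has C(3, 2) = 3 edges. P[all 3 edges red] = (1/2)^3, and likewise for blue, so P[monochromatic] = 2·(1/2)^3 = 2^{1 − 3} = 1/4.
By linearity of expectation: E[X] = C(58, 3) · 2^{1 − 3} = 30856 · 1/4 = 7714.
Numerically: E[X] ≈ 7714.000000.

E[X] = C(58,3)·2^(1−C(3,2)) = 7714 ≈ 7714.000000.


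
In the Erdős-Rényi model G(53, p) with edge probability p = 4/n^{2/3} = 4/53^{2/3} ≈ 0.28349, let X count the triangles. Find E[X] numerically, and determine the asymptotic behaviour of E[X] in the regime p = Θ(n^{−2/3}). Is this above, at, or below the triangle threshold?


Number of potential triangles: C(53, 3) = 23426.
Each occurs with probability p³ ≈ (0.28349)³ ≈ 2.2783909e-02.
By linearity: E[X] = C(53, 3)·p³ ≈ 23426 · 2.2783909e-02 ≈ 533.73585.
Since α = 2/3 < 1, p = c/n^{2/3} ≫ 1/n is above the triangle threshold p ~ 1/n. Asymptotically E[X] ~ (c³/6)·n^{3(1−α)} = (4³/6)·n^{1} → ∞; triangles are abundant w.h.p.

E[X] ≈ 533.73585; in regime p = Θ(1/n^{2/3}) E[X] diverges (above the triangle threshold p ~ 1/n).


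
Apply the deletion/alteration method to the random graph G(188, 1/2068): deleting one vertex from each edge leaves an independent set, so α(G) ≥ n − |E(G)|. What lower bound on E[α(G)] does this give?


E[|E(G)|] = C(188, 2)·p = 17578 · (1/2068) = 17/2.
E[α(G)] ≥ n − E[|E(G)|] = 188 − 17/2 = 359/2.
Numerically: ≈ 179.5000.
(This is only a lower bound; the true E[α(G)] may be larger.)

E[α(G)] ≥ 359/2 ≈ 179.5000.


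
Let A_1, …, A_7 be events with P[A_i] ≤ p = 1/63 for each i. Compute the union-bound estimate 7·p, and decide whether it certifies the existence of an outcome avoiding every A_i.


Union bound: P[∪_{i=1}^{7} A_i] ≤ Σ_i P[A_i] ≤ 7·p = 7·(1/63) = 1/9.
Numerically: 1/9 ≈ 0.111.
Is 1/9 < 1? YES.
Since P[∪ A_i] ≤ 1/9 < 1, the complement has P[∩ A_i^c] ≥ 1 − 1/9 = 8/9 > 0, so some outcome avoids every A_i.

7·p = 1/9 ≈ 0.111; existence CERTIFIED by the union bound.


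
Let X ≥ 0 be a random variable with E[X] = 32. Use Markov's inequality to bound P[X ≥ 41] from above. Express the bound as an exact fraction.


μ = E[X] = 32, a = 41.
Markov: P[X ≥ 41] ≤ μ/a = (32)/41 = 32/41.
Numerically: ≈ 0.780.
(Since a = 41 > μ = 32.000, the bound 32/41 is < 1 and informative.)

P[X ≥ 41] ≤ 32/41 ≈ 0.780.


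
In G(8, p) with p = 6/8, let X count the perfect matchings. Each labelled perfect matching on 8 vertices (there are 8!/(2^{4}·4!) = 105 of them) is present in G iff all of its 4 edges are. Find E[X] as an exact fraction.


K_8 has 8!/(2^{4}·4!) = 105 labelled perfect matchings.
For each such perfect matching H, let X_H = 1 if all 4 edges of H are present in G. Then P[X_H = 1] = p^{4} = (3/4)^{4} = 81/256.
By linearity: E[X] = Σ_H E[X_H] = 105 · p^{4} = 105 · 81/256 = 8505/256.
Numerically: E[X] ≈ 33.22.

E[X] = 105 · (3/4)^{4} = 8505/256 ≈ 33.22.


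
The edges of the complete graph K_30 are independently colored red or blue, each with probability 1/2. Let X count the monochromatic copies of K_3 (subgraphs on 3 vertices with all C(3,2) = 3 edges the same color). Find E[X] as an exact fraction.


Let X = Σ_S X_S over the C(30, 3) = 4060 subsets S of size 3, where X_S = 1 if the K_3 on S is monochromatic.
For a fixed S, the K_3 on S has C(3, 2) = 3 edges. P[all 3 edges red] = (1/2)^3, and likewise for blue, so P[monochromatic] = 2·(1/2)^3 = 2^{1 − 3} = 1/4.
Summing: E[X] = C(30, 3) · 2^{1 − 3} = 4060 · 1/4 = 1015.
Numerically: E[X] ≈ 1015.000000.

E[X] = C(30,3)·2^(1−C(3,2)) = 1015 ≈ 1015.000000.


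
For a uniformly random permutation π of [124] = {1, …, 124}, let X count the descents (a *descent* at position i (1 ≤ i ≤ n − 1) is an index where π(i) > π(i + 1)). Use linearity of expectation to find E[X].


Write X = Σ X_I over i = 1, …, 123, with X_I the indicator of one descent.
There are 123 indicators.
For each fixed i, the pair (π(i), π(i+1)) is a uniformly random ordered pair of distinct values from {1, …, 124}; by symmetry P[π(i) > π(i+1)] = 1/2.
By linearity: E[X] = 123 · (1/2) = (124 − 1) · (1/2) = 123/2 ≈ 61.5000.

E[X] = 123/2 = 61.5000.


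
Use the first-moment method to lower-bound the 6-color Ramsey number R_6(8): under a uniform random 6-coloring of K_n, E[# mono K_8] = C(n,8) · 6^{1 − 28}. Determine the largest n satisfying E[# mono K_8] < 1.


We need C(n, 8) · 6^{1 − 28} < 1, i.e. C(n, 8) < 6^{28 − 1} = 1023490369077469249536.
Check values of n near the boundary:
  n = 1592: C(1592, 8) = 1005480414540892933435; 1005480414540892933435 < 1023490369077469249536? YES
  n = 1593: C(1593, 8) = 1010555394551193970323; 1010555394551193970323 < 1023490369077469249536? YES
  n = 1594: C(1594, 8) = 1015652773590544255167; 1015652773590544255167 < 1023490369077469249536? YES
  n = 1595: C(1595, 8) = 1020772636343363633895; 1020772636343363633895 < 1023490369077469249536? YES
  n = 1596: C(1596, 8) = 1025915067760710553965; 1025915067760710553965 < 1023490369077469249536? NO
  n = 1597: C(1597, 8) = 1031080153060953275445; 1031080153060953275445 < 1023490369077469249536? NO
  n = 1598: C(1598, 8) = 1036267977730442348529; 1036267977730442348529 < 1023490369077469249536? NO
The largest n with C(n, 8) < 1023490369077469249536 is n = 1595 (where E[X] = 113419181815929292655/113721152119718805504 ≈ 0.9973). Hence R_6(8) > 1595, i.e. R_6(8) ≥ 1596.

Largest n = 1595; hence R_6(8) > 1595.


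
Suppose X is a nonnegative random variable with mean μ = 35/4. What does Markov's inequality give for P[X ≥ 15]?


μ = E[X] = 35/4, a = 15.
Markov: P[X ≥ 15] ≤ μ/a = (35/4)/15 = 7/12.
Numerically: ≈ 0.583333.
(Since a = 15 > μ = 8.750000, the bound 7/12 is < 1 and informative.)

P[X ≥ 15] ≤ 7/12 ≈ 0.583333.


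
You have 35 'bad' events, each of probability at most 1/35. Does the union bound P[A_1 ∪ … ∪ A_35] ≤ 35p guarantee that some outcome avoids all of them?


Union bound: P[∪_{i=1}^{35} A_i] ≤ Σ_i P[A_i] ≤ 35·p = 35·(1/35) = 1.
Numerically: 1 ≈ 1.00000.
Is 1 < 1? NO.
Since the bound 1 is ≥ 1, the union bound is uninformative here; it does NOT by itself certify existence.

35·p = 1 ≈ 1.00000; existence NOT certified by the union bound.


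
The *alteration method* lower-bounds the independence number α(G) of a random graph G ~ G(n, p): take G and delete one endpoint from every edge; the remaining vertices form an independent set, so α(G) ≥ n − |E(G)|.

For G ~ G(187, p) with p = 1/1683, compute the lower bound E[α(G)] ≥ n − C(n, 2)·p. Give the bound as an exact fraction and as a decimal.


E[|E(G)|] = C(187, 2)·p = 17391 · (1/1683) = 31/3.
E[α(G)] ≥ n − E[|E(G)|] = 187 − 31/3 = 530/3.
Numerically: ≈ 176.66667.
(This is only a lower bound; the true E[α(G)] may be larger.)

E[α(G)] ≥ 530/3 ≈ 176.66667.


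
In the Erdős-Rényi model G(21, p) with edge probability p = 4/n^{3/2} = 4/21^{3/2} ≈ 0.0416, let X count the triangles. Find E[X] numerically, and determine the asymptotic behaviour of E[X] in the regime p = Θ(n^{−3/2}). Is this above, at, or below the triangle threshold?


Number of potential triangles: C(21, 3) = 1330.
Each occurs with probability p³ ≈ (0.0416)³ ≈ 7.18114e-05.
By linearity: E[X] = C(21, 3)·p³ ≈ 1330 · 7.18114e-05 ≈ 0.096.
Since α = 3/2 > 1, p = c/n^{3/2} = o(1/n) is below the triangle threshold p ~ 1/n. Asymptotically E[X] ~ (c³/6)·n^{3(1−α)} = (4³/6)·n^{-1.5} → 0, so by Markov's inequality G has no triangles w.h.p.

E[X] ≈ 0.096; in regime p = Θ(1/n^{3/2}) E[X] tends to 0 (below the triangle threshold p ~ 1/n).


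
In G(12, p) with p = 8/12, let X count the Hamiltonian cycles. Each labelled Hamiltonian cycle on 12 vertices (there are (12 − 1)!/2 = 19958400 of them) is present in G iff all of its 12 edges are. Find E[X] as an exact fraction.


K_12 has (12 − 1)!/2 = 19958400 labelled Hamiltonian cycles.
For each such Hamiltonian cycle H, let X_H = 1 if all 12 edges of H are present in G. Then P[X_H = 1] = p^{12} = (2/3)^{12} = 4096/531441.
By linearity: E[X] = Σ_H E[X_H] = 19958400 · p^{12} = 19958400 · 4096/531441 = 1009254400/6561.
Numerically: E[X] ≈ 1.538e+05.

E[X] = 19958400 · (2/3)^{12} = 1009254400/6561 ≈ 1.538e+05.


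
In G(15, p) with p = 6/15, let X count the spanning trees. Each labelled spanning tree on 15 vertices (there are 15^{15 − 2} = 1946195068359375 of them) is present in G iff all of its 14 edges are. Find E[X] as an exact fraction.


K_15 has 15^{15 − 2} = 1946195068359375 labelled spanning trees.
For each such spanning tree H, let X_H = 1 if all 14 edges of H are present in G. Then P[X_H = 1] = p^{14} = (2/5)^{14} = 16384/6103515625.
By linearity of expectation: E[X] = Σ_H E[X_H] = 1946195068359375 · p^{14} = 1946195068359375 · 16384/6103515625 = 26121388032/5.
Numerically: E[X] ≈ 5.2243e+09.

E[X] = 1946195068359375 · (2/5)^{14} = 26121388032/5 ≈ 5.2243e+09.


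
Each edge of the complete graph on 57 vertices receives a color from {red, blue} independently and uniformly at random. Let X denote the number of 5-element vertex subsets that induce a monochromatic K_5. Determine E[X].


Let X = Σ_S X_S over the C(57, 5) = 4187106 subsets S of size 5, where X_S = 1 if the K_5 on S is monochromatic.
For a fixed S, the K_5 on S has C(5, 2) = 10 edges. P[all 10 edges red] = (1/2)^10, and likewise for blue, so P[monochromatic] = 2·(1/2)^10 = 2^{1 − 10} = 1/512.
By linearity: E[X] = C(57, 5) · 2^{1 − 10} = 4187106 · 1/512 = 2093553/256.
Numerically: E[X] ≈ 8177.941.

E[X] = C(57,5)·2^(1−C(5,2)) = 2093553/256 ≈ 8177.941.


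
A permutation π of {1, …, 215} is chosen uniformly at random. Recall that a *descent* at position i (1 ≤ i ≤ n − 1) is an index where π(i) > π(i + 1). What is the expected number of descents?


Write X = Σ X_I over i = 1, …, 214, with X_I the indicator of one descent.
There are 214 indicators.
For each fixed i, the pair (π(i), π(i+1)) is a uniformly random ordered pair of distinct values from {1, …, 215}; by symmetry P[π(i) > π(i+1)] = 1/2.
By linearity: E[X] = 214 · (1/2) = (215 − 1) · (1/2) = 107 ≈ 107.000000.

E[X] = 107 = 107.000000.


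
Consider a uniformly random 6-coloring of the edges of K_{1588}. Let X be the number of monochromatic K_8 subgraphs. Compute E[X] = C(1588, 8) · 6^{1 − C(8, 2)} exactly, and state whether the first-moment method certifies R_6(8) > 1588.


E[X] = C(1588, 8) · 6^{1 − 28} = 985402800396653769702 · 6^{−27} = 985402800396653769702/1023490369077469249536.
As a reduced fraction: E[X] = 54744600022036320539/56860576059859402752 ≈ 0.96279.
Is E[X] < 1? YES.
Since E[X] < 1, there exists a 6-coloring of K_{1588} with no monochromatic K_8; hence R_6(8) > 1588.

E[X] = 54744600022036320539/56860576059859402752 ≈ 0.96279; E[X] < 1, so R_6(8) > 1588.


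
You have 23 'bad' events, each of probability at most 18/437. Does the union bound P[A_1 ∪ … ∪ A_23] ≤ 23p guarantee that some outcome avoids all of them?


Union bound: P[∪_{i=1}^{23} A_i] ≤ Σ_i P[A_i] ≤ 23·p = 23·(18/437) = 18/19.
Numerically: 18/19 ≈ 0.94737.
Is 18/19 < 1? YES.
Since P[∪ A_i] ≤ 18/19 < 1, the complement has P[∩ A_i^c] ≥ 1 − 18/19 = 1/19 > 0, so some outcome avoids every A_i.

23·p = 18/19 ≈ 0.94737; existence CERTIFIED by the union bound.


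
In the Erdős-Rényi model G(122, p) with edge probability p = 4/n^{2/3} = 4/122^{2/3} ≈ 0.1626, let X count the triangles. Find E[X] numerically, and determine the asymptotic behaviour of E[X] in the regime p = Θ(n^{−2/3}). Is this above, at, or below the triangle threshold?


Number of potential triangles: C(122, 3) = 295240.
Each occurs with probability p³ ≈ (0.1626)³ ≈ 4.299919e-03.
By linearity: E[X] = C(122, 3)·p³ ≈ 295240 · 4.299919e-03 ≈ 1269.5082.
Since α = 2/3 < 1, p = c/n^{2/3} ≫ 1/n is above the triangle threshold p ~ 1/n. Asymptotically E[X] ~ (c³/6)·n^{3(1−α)} = (4³/6)·n^{1} → ∞; triangles are abundant w.h.p.

E[X] ≈ 1269.5082; in regime p = Θ(1/n^{2/3}) E[X] diverges (above the triangle threshold p ~ 1/n).


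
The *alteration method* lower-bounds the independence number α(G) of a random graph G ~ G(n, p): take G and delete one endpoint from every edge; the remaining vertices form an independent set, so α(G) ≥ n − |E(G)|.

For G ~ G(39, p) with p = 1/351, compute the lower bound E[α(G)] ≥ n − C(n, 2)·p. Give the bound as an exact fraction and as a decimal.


E[|E(G)|] = C(39, 2)·p = 741 · (1/351) = 19/9.
E[α(G)] ≥ n − E[|E(G)|] = 39 − 19/9 = 332/9.
Numerically: ≈ 36.8889.
(This is only a lower bound; the true E[α(G)] may be larger.)

E[α(G)] ≥ 332/9 ≈ 36.8889.


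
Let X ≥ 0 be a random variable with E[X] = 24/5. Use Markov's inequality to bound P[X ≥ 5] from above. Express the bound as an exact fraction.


μ = E[X] = 24/5, a = 5.
Markov: P[X ≥ 5] ≤ μ/a = (24/5)/5 = 24/25.
Numerically: ≈ 0.960000.
(Since a = 5 > μ = 4.800000, the bound 24/25 is < 1 and informative.)

P[X ≥ 5] ≤ 24/25 ≈ 0.960000.


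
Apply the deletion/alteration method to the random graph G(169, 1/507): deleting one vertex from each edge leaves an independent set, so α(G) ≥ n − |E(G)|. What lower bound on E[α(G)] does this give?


E[|E(G)|] = C(169, 2)·p = 14196 · (1/507) = 28.
E[α(G)] ≥ n − E[|E(G)|] = 169 − 28 = 141.
Numerically: ≈ 141.00000.
(This is only a lower bound; the true E[α(G)] may be larger.)

E[α(G)] ≥ 141 ≈ 141.00000.


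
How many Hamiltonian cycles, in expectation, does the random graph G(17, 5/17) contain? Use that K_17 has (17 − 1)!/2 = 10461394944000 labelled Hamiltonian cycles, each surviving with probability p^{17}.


K_17 has (17 − 1)!/2 = 10461394944000 labelled Hamiltonian cycles.
For each such Hamiltonian cycle H, let X_H = 1 if all 17 edges of H are present in G. Then P[X_H = 1] = p^{17} = (5/17)^{17} = 762939453125/827240261886336764177.
By linearity: E[X] = Σ_H E[X_H] = 10461394944000 · p^{17} = 10461394944000 · 762939453125/827240261886336764177 = 7981410937500000000000000/827240261886336764177.
Numerically: E[X] ≈ 9648.24.

E[X] = 10461394944000 · (5/17)^{17} = 7981410937500000000000000/827240261886336764177 ≈ 9648.24.


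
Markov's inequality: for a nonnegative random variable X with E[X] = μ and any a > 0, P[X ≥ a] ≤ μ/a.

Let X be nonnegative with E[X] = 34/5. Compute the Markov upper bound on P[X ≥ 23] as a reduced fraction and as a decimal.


μ = E[X] = 34/5, a = 23.
Markov: P[X ≥ 23] ≤ μ/a = (34/5)/23 = 34/115.
Numerically: ≈ 0.2957.
(Since a = 23 > μ = 6.8000, the bound 34/115 is < 1 and informative.)

P[X ≥ 23] ≤ 34/115 ≈ 0.2957.


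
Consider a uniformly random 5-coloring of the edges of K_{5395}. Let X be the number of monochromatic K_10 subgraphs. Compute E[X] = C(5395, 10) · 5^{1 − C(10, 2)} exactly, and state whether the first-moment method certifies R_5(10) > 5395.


E[X] = C(5395, 10) · 5^{1 − 45} = 5708563736675616143322765475706 · 5^{−44} = 5708563736675616143322765475706/5684341886080801486968994140625.
As a reduced fraction: E[X] = 5708563736675616143322765475706/5684341886080801486968994140625 ≈ 1.004.
Is E[X] < 1? NO.
Since E[X] ≥ 1, the first-moment bound is inconclusive at n = 5395; it does NOT by itself certify R_5(10) > 5395.

E[X] = 5708563736675616143322765475706/5684341886080801486968994140625 ≈ 1.004; E[X] ≥ 1; first-moment method inconclusive here.


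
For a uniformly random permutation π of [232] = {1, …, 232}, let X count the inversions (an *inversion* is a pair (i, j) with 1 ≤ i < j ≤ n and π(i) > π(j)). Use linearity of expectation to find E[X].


Write X = Σ X_I over the C(232, 2) = 26796 pairs i < j, with X_I the indicator of one inversion.
There are 26796 indicators.
For each fixed pair i < j, the values π(i) and π(j) are two distinct elements of {1, …, 232} in uniformly random order; by symmetry P[π(i) > π(j)] = 1/2.
By linearity: E[X] = 26796 · (1/2) = C(232, 2) · (1/2) = 26796/2 = 13398 ≈ 13398.00000.

E[X] = 13398 = 13398.00000.


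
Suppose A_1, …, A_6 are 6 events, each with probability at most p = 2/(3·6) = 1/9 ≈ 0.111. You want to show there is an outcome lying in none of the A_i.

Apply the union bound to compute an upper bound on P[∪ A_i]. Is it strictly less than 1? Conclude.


Union bound: P[∪_{i=1}^{6} A_i] ≤ Σ_i P[A_i] ≤ 6·p = 6·(1/9) = 2/3.
Numerically: 2/3 ≈ 0.667.
Is 2/3 < 1? YES.
Since P[∪ A_i] ≤ 2/3 < 1, the complement has P[∩ A_i^c] ≥ 1 − 2/3 = 1/3 > 0, so some outcome avoids every A_i.

6·p = 2/3 ≈ 0.667; existence CERTIFIED by the union bound.


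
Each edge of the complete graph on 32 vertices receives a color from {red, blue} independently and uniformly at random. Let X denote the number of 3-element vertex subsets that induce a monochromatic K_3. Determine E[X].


Let X = Σ_S X_S over the C(32, 3) = 4960 subsets S of size 3, where X_S = 1 if the K_3 on S is monochromatic.
For a fixed S, the K_3 on S has C(3, 2) = 3 edges. P[all 3 edges red] = (1/2)^3, and likewise for blue, so P[monochromatic] = 2·(1/2)^3 = 2^{1 − 3} = 1/4.
By linearity: E[X] = C(32, 3) · 2^{1 − 3} = 4960 · 1/4 = 1240.
Numerically: E[X] ≈ 1240.000000.

E[X] = C(32,3)·2^(1−C(3,2)) = 1240 ≈ 1240.000000.


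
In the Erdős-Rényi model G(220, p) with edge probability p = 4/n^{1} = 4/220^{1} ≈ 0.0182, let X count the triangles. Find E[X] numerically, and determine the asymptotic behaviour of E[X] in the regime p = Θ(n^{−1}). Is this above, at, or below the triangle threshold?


Number of potential triangles: C(220, 3) = 1750540.
Each occurs with probability p³ ≈ (0.0182)³ ≈ 6.01052e-06.
By linearity: E[X] = C(220, 3)·p³ ≈ 1750540 · 6.01052e-06 ≈ 10.522.
Here α = 1, so p = 4/n is exactly at the triangle threshold p ~ 1/n. Asymptotically E[X] → c³/6 = 4³/6 = 32/3 ≈ 10.667, a bounded constant. In this regime the triangle count is asymptotically Poisson(c³/6).

E[X] ≈ 10.522; in regime p = Θ(1/n^{1}) E[X] stays bounded (at the triangle threshold p ~ 1/n).


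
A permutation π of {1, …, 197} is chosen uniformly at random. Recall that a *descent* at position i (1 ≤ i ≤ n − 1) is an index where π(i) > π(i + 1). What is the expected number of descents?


Write X = Σ X_I over i = 1, …, 196, with X_I the indicator of one descent.
There are 196 indicators.
For each fixed i, the pair (π(i), π(i+1)) is a uniformly random ordered pair of distinct values from {1, …, 197}; by symmetry P[π(i) > π(i+1)] = 1/2.
By linearity: E[X] = 196 · (1/2) = (197 − 1) · (1/2) = 98 ≈ 98.000.

E[X] = 98 = 98.000.


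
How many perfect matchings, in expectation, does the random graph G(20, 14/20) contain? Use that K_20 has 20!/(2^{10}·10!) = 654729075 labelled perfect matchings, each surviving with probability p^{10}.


K_20 has 20!/(2^{10}·10!) = 654729075 labelled perfect matchings.
For each such perfect matching H, let X_H = 1 if all 10 edges of H are present in G. Then P[X_H = 1] = p^{10} = (7/10)^{10} = 282475249/10000000000.
By linearity: E[X] = Σ_H E[X_H] = 654729075 · p^{10} = 654729075 · 282475249/10000000000 = 7397790339526587/400000000.
Numerically: E[X] ≈ 1.84945e+07.

E[X] = 654729075 · (7/10)^{10} = 7397790339526587/400000000 ≈ 1.84945e+07.


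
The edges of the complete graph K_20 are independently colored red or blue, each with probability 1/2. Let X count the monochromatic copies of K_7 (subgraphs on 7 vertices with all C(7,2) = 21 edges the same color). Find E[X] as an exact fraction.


Let X = Σ_S X_S over the C(20, 7) = 77520 subsets S of size 7, where X_S = 1 if the K_7 on S is monochromatic.
For a fixed S, the K_7 on S has C(7, 2) = 21 edges. P[all 21 edges red] = (1/2)^21, and likewise for blue, so P[monochromatic] = 2·(1/2)^21 = 2^{1 − 21} = 1/1048576.
By linearity of expectation: E[X] = C(20, 7) · 2^{1 − 21} = 77520 · 1/1048576 = 4845/65536.
Numerically: E[X] ≈ 0.0739.

E[X] = C(20,7)·2^(1−C(7,2)) = 4845/65536 ≈ 0.0739.


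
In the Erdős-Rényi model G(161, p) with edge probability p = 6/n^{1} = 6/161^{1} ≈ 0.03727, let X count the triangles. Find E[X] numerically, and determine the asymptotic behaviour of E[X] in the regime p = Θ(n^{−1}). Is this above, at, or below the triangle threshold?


Number of potential triangles: C(161, 3) = 682640.
Each occurs with probability p³ ≈ (0.03727)³ ≈ 5.175784e-05.
By linearity: E[X] = C(161, 3)·p³ ≈ 682640 · 5.175784e-05 ≈ 35.3320.
Here α = 1, so p = 6/n is exactly at the triangle threshold p ~ 1/n. Asymptotically E[X] → c³/6 = 6³/6 = 36 ≈ 36.0000, a bounded constant. In this regime the triangle count is asymptotically Poisson(c³/6).

E[X] ≈ 35.3320; in regime p = Θ(1/n^{1}) E[X] stays bounded (at the triangle threshold p ~ 1/n).


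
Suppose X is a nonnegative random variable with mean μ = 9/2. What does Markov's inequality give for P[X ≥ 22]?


μ = E[X] = 9/2, a = 22.
Markov: P[X ≥ 22] ≤ μ/a = (9/2)/22 = 9/44.
Numerically: ≈ 0.205.
(Since a = 22 > μ = 4.500, the bound 9/44 is < 1 and informative.)

P[X ≥ 22] ≤ 9/44 ≈ 0.205.


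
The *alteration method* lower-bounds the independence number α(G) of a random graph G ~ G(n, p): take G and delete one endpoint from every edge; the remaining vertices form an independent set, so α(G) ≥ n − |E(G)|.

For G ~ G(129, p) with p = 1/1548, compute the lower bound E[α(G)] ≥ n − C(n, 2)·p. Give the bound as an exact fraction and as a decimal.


E[|E(G)|] = C(129, 2)·p = 8256 · (1/1548) = 16/3.
E[α(G)] ≥ n − E[|E(G)|] = 129 − 16/3 = 371/3.
Numerically: ≈ 123.666667.
(This is only a lower bound; the true E[α(G)] may be larger.)

E[α(G)] ≥ 371/3 ≈ 123.666667.


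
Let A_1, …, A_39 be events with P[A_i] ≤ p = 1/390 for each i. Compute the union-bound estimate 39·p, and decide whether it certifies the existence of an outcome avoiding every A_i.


Union bound: P[∪_{i=1}^{39} A_i] ≤ Σ_i P[A_i] ≤ 39·p = 39·(1/390) = 1/10.
Numerically: 1/10 ≈ 0.1000000.
Is 1/10 < 1? YES.
Since P[∪ A_i] ≤ 1/10 < 1, the complement has P[∩ A_i^c] ≥ 1 − 1/10 = 9/10 > 0, so some outcome avoids every A_i.

39·p = 1/10 ≈ 0.1000000; existence CERTIFIED by the union bound.


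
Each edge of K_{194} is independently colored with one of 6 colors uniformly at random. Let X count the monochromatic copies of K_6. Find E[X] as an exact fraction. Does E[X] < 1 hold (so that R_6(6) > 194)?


E[X] = C(194, 6) · 6^{1 − 15} = 68482017072 · 6^{−14} = 68482017072/78364164096.
As a reduced fraction: E[X] = 475569563/544195584 ≈ 0.874.
Is E[X] < 1? YES.
Since E[X] < 1, there exists a 6-coloring of K_{194} with no monochromatic K_6; hence R_6(6) > 194.

E[X] = 475569563/544195584 ≈ 0.874; E[X] < 1, so R_6(6) > 194.


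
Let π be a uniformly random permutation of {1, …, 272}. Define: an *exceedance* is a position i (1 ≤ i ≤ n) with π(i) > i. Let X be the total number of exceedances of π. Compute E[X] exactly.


Write X = Σ_{i=1}^{272} X_i, where X_i = 1_{π(i) > i}.
For each fixed i, π(i) is uniform over {1, …, 272} (marginal of a uniform permutation), so P[π(i) > i] = (n − i)/n. Summing: Σ_{i=1}^{272} (n − i)/n = (0 + 1 + … + 271)/272 = 272(272 − 1)/(2·272) = (272 − 1)/2.
Hence E[X] = Σ_{i=1}^{272} (272 − i)/272 = 271/2 ≈ 135.5000.

E[X] = 271/2 = 135.5000.


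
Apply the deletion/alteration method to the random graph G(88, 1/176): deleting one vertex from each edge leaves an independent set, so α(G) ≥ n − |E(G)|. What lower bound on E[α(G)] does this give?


E[|E(G)|] = C(88, 2)·p = 3828 · (1/176) = 87/4.
E[α(G)] ≥ n − E[|E(G)|] = 88 − 87/4 = 265/4.
Numerically: ≈ 66.2500.
(This is only a lower bound; the true E[α(G)] may be larger.)

E[α(G)] ≥ 265/4 ≈ 66.2500.


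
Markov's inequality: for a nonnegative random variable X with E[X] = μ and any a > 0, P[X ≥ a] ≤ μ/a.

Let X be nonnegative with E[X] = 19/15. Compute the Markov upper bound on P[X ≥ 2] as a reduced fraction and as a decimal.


μ = E[X] = 19/15, a = 2.
Markov: P[X ≥ 2] ≤ μ/a = (19/15)/2 = 19/30.
Numerically: ≈ 0.633333.
(Since a = 2 > μ = 1.266667, the bound 19/30 is < 1 and informative.)

P[X ≥ 2] ≤ 19/30 ≈ 0.633333.


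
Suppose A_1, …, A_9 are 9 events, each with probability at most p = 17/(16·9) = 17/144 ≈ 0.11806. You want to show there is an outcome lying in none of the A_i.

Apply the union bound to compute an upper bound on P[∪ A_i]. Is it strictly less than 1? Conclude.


Union bound: P[∪_{i=1}^{9} A_i] ≤ Σ_i P[A_i] ≤ 9·p = 9·(17/144) = 17/16.
Numerically: 17/16 ≈ 1.06250.
Is 17/16 < 1? NO.
Since the bound 17/16 is ≥ 1, the union bound is uninformative here; it does NOT by itself certify existence.

9·p = 17/16 ≈ 1.06250; existence NOT certified by the union bound.


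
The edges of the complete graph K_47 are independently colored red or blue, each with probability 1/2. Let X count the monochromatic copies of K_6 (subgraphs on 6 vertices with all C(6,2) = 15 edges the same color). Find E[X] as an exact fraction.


Let X = Σ_S X_S over the C(47, 6) = 10737573 subsets S of size 6, where X_S = 1 if the K_6 on S is monochromatic.
For a fixed S, the K_6 on S has C(6, 2) = 15 edges. P[all 15 edges red] = (1/2)^15, and likewise for blue, so P[monochromatic] = 2·(1/2)^15 = 2^{1 − 15} = 1/16384.
By linearity of expectation: E[X] = C(47, 6) · 2^{1 − 15} = 10737573 · 1/16384 = 10737573/16384.
Numerically: E[X] ≈ 655.36945.

E[X] = C(47,6)·2^(1−C(6,2)) = 10737573/16384 ≈ 655.36945.


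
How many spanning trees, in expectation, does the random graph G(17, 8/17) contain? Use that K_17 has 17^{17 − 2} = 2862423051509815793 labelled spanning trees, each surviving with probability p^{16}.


K_17 has 17^{17 − 2} = 2862423051509815793 labelled spanning trees.
For each such spanning tree H, let X_H = 1 if all 16 edges of H are present in G. Then P[X_H = 1] = p^{16} = (8/17)^{16} = 281474976710656/48661191875666868481.
Summing the indicators: E[X] = Σ_H E[X_H] = 2862423051509815793 · p^{16} = 2862423051509815793 · 281474976710656/48661191875666868481 = 281474976710656/17.
Numerically: E[X] ≈ 1.65574e+13.

E[X] = 2862423051509815793 · (8/17)^{16} = 281474976710656/17 ≈ 1.65574e+13.


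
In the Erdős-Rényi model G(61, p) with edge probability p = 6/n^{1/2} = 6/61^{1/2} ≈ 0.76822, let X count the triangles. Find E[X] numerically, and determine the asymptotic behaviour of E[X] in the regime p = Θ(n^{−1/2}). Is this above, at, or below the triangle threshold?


Number of potential triangles: C(61, 3) = 35990.
Each occurs with probability p³ ≈ (0.76822)³ ≈ 4.5337649e-01.
By linearity: E[X] = C(61, 3)·p³ ≈ 35990 · 4.5337649e-01 ≈ 16317.01998.
Since α = 1/2 < 1, p = c/n^{1/2} ≫ 1/n is above the triangle threshold p ~ 1/n. Asymptotically E[X] ~ (c³/6)·n^{3(1−α)} = (6³/6)·n^{1.5} → ∞; triangles are abundant w.h.p.

E[X] ≈ 16317.01998; in regime p = Θ(1/n^{1/2}) E[X] diverges (above the triangle threshold p ~ 1/n).


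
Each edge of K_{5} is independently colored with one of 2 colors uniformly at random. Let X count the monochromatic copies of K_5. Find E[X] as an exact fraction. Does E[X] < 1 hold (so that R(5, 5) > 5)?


E[X] = C(5, 5) · 2^{1 − 10} = 1 · 2^{−9} = 1/512.
As a reduced fraction: E[X] = 1/512 ≈ 0.002.
Is E[X] < 1? YES.
Since E[X] < 1, there exists a 2-coloring of K_{5} with no monochromatic K_5; hence R(5, 5) > 5.

E[X] = 1/512 ≈ 0.002; E[X] < 1, so R(5, 5) > 5.


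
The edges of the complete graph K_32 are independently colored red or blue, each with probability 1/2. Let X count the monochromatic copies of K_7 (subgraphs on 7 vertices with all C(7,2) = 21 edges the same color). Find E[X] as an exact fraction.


Let X = Σ_S X_S over the C(32, 7) = 3365856 subsets S of size 7, where X_S = 1 if the K_7 on S is monochromatic.
For a fixed S, the K_7 on S has C(7, 2) = 21 edges. P[all 21 edges red] = (1/2)^21, and likewise for blue, so P[monochromatic] = 2·(1/2)^21 = 2^{1 − 21} = 1/1048576.
By linearity: E[X] = C(32, 7) · 2^{1 − 21} = 3365856 · 1/1048576 = 105183/32768.
Numerically: E[X] ≈ 3.209930.

E[X] = C(32,7)·2^(1−C(7,2)) = 105183/32768 ≈ 3.209930.


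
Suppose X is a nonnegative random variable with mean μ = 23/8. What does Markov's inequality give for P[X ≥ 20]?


μ = E[X] = 23/8, a = 20.
Markov: P[X ≥ 20] ≤ μ/a = (23/8)/20 = 23/160.
Numerically: ≈ 0.143750.
(Since a = 20 > μ = 2.875000, the bound 23/160 is < 1 and informative.)

P[X ≥ 20] ≤ 23/160 ≈ 0.143750.


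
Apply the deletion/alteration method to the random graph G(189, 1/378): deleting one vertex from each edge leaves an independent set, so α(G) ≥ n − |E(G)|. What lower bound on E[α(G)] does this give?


E[|E(G)|] = C(189, 2)·p = 17766 · (1/378) = 47.
E[α(G)] ≥ n − E[|E(G)|] = 189 − 47 = 142.
Numerically: ≈ 142.00000.
(This is only a lower bound; the true E[α(G)] may be larger.)

E[α(G)] ≥ 142 ≈ 142.00000.


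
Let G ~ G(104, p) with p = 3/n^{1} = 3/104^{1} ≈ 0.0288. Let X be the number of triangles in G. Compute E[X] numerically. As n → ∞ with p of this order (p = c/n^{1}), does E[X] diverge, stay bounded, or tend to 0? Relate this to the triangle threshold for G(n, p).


Number of potential triangles: C(104, 3) = 182104.
Each occurs with probability p³ ≈ (0.0288)³ ≈ 2.40029e-05.
By linearity: E[X] = C(104, 3)·p³ ≈ 182104 · 2.40029e-05 ≈ 4.371.
Here α = 1, so p = 3/n is exactly at the triangle threshold p ~ 1/n. Asymptotically E[X] → c³/6 = 3³/6 = 9/2 ≈ 4.500, a bounded constant. In this regime the triangle count is asymptotically Poisson(c³/6).

E[X] ≈ 4.371; in regime p = Θ(1/n^{1}) E[X] stays bounded (at the triangle threshold p ~ 1/n).


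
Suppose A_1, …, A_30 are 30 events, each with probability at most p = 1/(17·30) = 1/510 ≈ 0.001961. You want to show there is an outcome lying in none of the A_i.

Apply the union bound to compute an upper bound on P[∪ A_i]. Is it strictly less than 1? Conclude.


Union bound: P[∪_{i=1}^{30} A_i] ≤ Σ_i P[A_i] ≤ 30·p = 30·(1/510) = 1/17.
Numerically: 1/17 ≈ 0.058824.
Is 1/17 < 1? YES.
Since P[∪ A_i] ≤ 1/17 < 1, the complement has P[∩ A_i^c] ≥ 1 − 1/17 = 16/17 > 0, so some outcome avoids every A_i.

30·p = 1/17 ≈ 0.058824; existence CERTIFIED by the union bound.


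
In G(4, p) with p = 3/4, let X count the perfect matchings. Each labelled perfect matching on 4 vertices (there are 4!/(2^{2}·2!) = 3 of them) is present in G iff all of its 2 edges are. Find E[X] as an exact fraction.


K_4 has 4!/(2^{2}·2!) = 3 labelled perfect matchings.
For each such perfect matching H, let X_H = 1 if all 2 edges of H are present in G. Then P[X_H = 1] = p^{2} = (3/4)^{2} = 9/16.
By linearity of expectation: E[X] = Σ_H E[X_H] = 3 · p^{2} = 3 · 9/16 = 27/16.
Numerically: E[X] ≈ 1.6875.

E[X] = 3 · (3/4)^{2} = 27/16 ≈ 1.6875.


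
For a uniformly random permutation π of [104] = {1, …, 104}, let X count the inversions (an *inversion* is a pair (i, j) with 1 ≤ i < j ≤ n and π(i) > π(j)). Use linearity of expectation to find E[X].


Write X = Σ X_I over the C(104, 2) = 5356 pairs i < j, with X_I the indicator of one inversion.
There are 5356 indicators.
For each fixed pair i < j, the values π(i) and π(j) are two distinct elements of {1, …, 104} in uniformly random order; by symmetry P[π(i) > π(j)] = 1/2.
By linearity: E[X] = 5356 · (1/2) = C(104, 2) · (1/2) = 5356/2 = 2678 ≈ 2678.0000.

E[X] = 2678 = 2678.0000.


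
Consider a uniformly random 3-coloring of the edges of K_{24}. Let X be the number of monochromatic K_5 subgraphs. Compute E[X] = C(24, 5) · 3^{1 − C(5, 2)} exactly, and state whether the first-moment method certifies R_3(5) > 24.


E[X] = C(24, 5) · 3^{1 − 10} = 42504 · 3^{−9} = 42504/19683.
As a reduced fraction: E[X] = 14168/6561 ≈ 2.1594.
Is E[X] < 1? NO.
Since E[X] ≥ 1, the first-moment bound is inconclusive at n = 24; it does NOT by itself certify R_3(5) > 24.

E[X] = 14168/6561 ≈ 2.1594; E[X] ≥ 1; first-moment method inconclusive here.


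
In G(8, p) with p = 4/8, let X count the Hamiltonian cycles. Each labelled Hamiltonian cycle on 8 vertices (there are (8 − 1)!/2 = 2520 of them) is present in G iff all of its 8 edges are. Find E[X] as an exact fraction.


K_8 has (8 − 1)!/2 = 2520 labelled Hamiltonian cycles.
For each such Hamiltonian cycle H, let X_H = 1 if all 8 edges of H are present in G. Then P[X_H = 1] = p^{8} = (1/2)^{8} = 1/256.
Summing the indicators: E[X] = Σ_H E[X_H] = 2520 · p^{8} = 2520 · 1/256 = 315/32.
Numerically: E[X] ≈ 9.844.

E[X] = 2520 · (1/2)^{8} = 315/32 ≈ 9.844.


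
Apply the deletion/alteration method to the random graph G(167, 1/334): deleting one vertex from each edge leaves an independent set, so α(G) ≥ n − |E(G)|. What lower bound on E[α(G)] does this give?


E[|E(G)|] = C(167, 2)·p = 13861 · (1/334) = 83/2.
E[α(G)] ≥ n − E[|E(G)|] = 167 − 83/2 = 251/2.
Numerically: ≈ 125.50000.
(This is only a lower bound; the true E[α(G)] may be larger.)

E[α(G)] ≥ 251/2 ≈ 125.50000.


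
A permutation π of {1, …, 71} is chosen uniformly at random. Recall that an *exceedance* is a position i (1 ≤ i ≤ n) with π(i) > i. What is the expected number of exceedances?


Write X = Σ_{i=1}^{71} X_i, where X_i = 1_{π(i) > i}.
For each fixed i, π(i) is uniform over {1, …, 71} (marginal of a uniform permutation), so P[π(i) > i] = (n − i)/n. Summing: Σ_{i=1}^{71} (n − i)/n = (0 + 1 + … + 70)/71 = 71(71 − 1)/(2·71) = (71 − 1)/2.
Hence E[X] = Σ_{i=1}^{71} (71 − i)/71 = 35 ≈ 35.0000.

E[X] = 35 = 35.0000.


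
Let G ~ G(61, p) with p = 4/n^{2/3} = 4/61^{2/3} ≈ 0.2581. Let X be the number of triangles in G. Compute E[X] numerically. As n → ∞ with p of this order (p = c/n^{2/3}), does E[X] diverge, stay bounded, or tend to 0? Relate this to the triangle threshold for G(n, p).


Number of potential triangles: C(61, 3) = 35990.
Each occurs with probability p³ ≈ (0.2581)³ ≈ 1.719968e-02.
By linearity: E[X] = C(61, 3)·p³ ≈ 35990 · 1.719968e-02 ≈ 619.0164.
Since α = 2/3 < 1, p = c/n^{2/3} ≫ 1/n is above the triangle threshold p ~ 1/n. Asymptotically E[X] ~ (c³/6)·n^{3(1−α)} = (4³/6)·n^{1} → ∞; triangles are abundant w.h.p.

E[X] ≈ 619.0164; in regime p = Θ(1/n^{2/3}) E[X] diverges (above the triangle threshold p ~ 1/n).


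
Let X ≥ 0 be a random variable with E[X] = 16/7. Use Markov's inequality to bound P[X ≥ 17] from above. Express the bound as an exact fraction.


μ = E[X] = 16/7, a = 17.
Markov: P[X ≥ 17] ≤ μ/a = (16/7)/17 = 16/119.
Numerically: ≈ 0.134.
(Since a = 17 > μ = 2.286, the bound 16/119 is < 1 and informative.)

P[X ≥ 17] ≤ 16/119 ≈ 0.134.


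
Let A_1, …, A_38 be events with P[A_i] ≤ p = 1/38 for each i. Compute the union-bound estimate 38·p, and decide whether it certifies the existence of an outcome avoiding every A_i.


Union bound: P[∪_{i=1}^{38} A_i] ≤ Σ_i P[A_i] ≤ 38·p = 38·(1/38) = 1.
Numerically: 1 ≈ 1.0000.
Is 1 < 1? NO.
Since the bound 1 is ≥ 1, the union bound is uninformative here; it does NOT by itself certify existence.

38·p = 1 ≈ 1.0000; existence NOT certified by the union bound.


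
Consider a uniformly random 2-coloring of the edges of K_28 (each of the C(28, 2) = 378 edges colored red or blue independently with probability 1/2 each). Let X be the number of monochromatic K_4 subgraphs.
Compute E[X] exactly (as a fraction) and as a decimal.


Let X = Σ_S X_S over the C(28, 4) = 20475 subsets S of size 4, where X_S = 1 if the K_4 on S is monochromatic.
For a fixed S, the K_4 on S has C(4, 2) = 6 edges. P[all 6 edges red] = (1/2)^6, and likewise for blue, so P[monochromatic] = 2·(1/2)^6 = 2^{1 − 6} = 1/32.
By linearity: E[X] = C(28, 4) · 2^{1 − 6} = 20475 · 1/32 = 20475/32.
Numerically: E[X] ≈ 639.844.

E[X] = C(28,4)·2^(1−C(4,2)) = 20475/32 ≈ 639.844.


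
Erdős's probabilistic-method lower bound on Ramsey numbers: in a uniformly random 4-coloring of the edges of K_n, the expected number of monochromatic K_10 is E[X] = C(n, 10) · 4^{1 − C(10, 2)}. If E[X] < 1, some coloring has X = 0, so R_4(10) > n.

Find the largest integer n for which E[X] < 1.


We need C(n, 10) · 4^{1 − 45} < 1, i.e. C(n, 10) < 4^{45 − 1} = 309485009821345068724781056.
Check values of n near the boundary:
  n = 2019: C(2019, 10) = 303322949179835278009229628; 303322949179835278009229628 < 309485009821345068724781056? YES
  n = 2020: C(2020, 10) = 304832018578739931133653656; 304832018578739931133653656 < 309485009821345068724781056? YES
  n = 2021: C(2021, 10) = 306347841644770462864800616; 306347841644770462864800616 < 309485009821345068724781056? YES
  n = 2022: C(2022, 10) = 307870445231474093395937796; 307870445231474093395937796 < 309485009821345068724781056? YES
  n = 2023: C(2023, 10) = 309399856285778485315440716; 309399856285778485315440716 < 309485009821345068724781056? YES
  n = 2024: C(2024, 10) = 310936101848269937576192656; 310936101848269937576192656 < 309485009821345068724781056? NO
  n = 2025: C(2025, 10) = 312479209053472269772600560; 312479209053472269772600560 < 309485009821345068724781056? NO
  n = 2026: C(2026, 10) = 314029205130126398094885285; 314029205130126398094885285 < 309485009821345068724781056? NO
The largest n with C(n, 10) < 309485009821345068724781056 is n = 2023 (where E[X] = 77349964071444621328860179/77371252455336267181195264 ≈ 0.9997249). Hence R_4(10) > 2023, i.e. R_4(10) ≥ 2024.

Largest n = 2023; hence R_4(10) > 2023.


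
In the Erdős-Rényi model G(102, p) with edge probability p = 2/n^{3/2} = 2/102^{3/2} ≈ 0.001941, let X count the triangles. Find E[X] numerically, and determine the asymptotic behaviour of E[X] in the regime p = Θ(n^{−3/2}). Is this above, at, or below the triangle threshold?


Number of potential triangles: C(102, 3) = 171700.
Each occurs with probability p³ ≈ (0.001941)³ ≈ 7.317946e-09.
By linearity: E[X] = C(102, 3)·p³ ≈ 171700 · 7.317946e-09 ≈ 0.0013.
Since α = 3/2 > 1, p = c/n^{3/2} = o(1/n) is below the triangle threshold p ~ 1/n. Asymptotically E[X] ~ (c³/6)·n^{3(1−α)} = (2³/6)·n^{-1.5} → 0, so by Markov's inequality G has no triangles w.h.p.

E[X] ≈ 0.0013; in regime p = Θ(1/n^{3/2}) E[X] tends to 0 (below the triangle threshold p ~ 1/n).
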